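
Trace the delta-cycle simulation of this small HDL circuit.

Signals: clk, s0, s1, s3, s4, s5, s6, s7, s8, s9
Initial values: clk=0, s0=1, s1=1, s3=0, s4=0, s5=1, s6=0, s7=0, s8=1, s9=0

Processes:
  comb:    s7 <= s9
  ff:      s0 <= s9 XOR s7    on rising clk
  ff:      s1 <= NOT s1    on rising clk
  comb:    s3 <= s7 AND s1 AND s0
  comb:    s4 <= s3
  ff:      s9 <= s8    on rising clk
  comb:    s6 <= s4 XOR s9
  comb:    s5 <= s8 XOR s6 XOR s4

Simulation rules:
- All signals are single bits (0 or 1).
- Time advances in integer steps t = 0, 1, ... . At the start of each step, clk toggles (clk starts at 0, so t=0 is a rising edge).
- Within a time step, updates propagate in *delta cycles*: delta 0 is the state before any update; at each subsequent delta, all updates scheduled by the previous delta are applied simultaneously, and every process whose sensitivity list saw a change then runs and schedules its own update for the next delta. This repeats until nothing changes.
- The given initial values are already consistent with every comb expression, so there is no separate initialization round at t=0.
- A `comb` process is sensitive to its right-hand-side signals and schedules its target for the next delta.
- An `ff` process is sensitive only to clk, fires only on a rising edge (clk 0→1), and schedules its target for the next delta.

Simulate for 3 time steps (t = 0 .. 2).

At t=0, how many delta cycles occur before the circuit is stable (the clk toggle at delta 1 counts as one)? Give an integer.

4

t=0 Δ0: s5=1 s4=0 s9=0 s3=0 s8=1 s1=1 s7=0 clk=0 s6=0 s0=1
  Δ1: clk:0→1
  Δ2: s9:0→1, s1:1→0, s0:1→0
  Δ3: s7:0→1, s6:0→1
  Δ4: s5:1→0
  (4Δ to stable)
t=1 Δ0: s5=0 s4=0 s9=1 s3=0 s8=1 s1=0 s7=1 clk=1 s6=1 s0=0
  Δ1: clk:1→0
  (1Δ to stable)
t=2 Δ0: s5=0 s4=0 s9=1 s3=0 s8=1 s1=0 s7=1 clk=0 s6=1 s0=0
  Δ1: clk:0→1
  Δ2: s1:0→1
  (2Δ to stable)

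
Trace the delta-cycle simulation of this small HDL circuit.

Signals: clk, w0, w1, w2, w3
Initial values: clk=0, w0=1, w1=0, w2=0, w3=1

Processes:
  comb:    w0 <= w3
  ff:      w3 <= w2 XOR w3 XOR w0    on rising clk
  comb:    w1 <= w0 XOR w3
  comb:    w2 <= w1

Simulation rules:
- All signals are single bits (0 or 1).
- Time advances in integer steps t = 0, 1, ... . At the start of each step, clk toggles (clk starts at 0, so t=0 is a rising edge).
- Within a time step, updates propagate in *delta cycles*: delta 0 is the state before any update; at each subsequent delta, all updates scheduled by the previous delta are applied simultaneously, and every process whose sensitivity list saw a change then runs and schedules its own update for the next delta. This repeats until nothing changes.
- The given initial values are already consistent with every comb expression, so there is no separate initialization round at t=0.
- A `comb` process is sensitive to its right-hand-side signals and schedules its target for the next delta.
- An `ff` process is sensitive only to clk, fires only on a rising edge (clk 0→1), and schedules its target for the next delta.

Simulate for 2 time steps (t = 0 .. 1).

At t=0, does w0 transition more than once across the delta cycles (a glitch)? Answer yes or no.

no

[bits: w3,w1,clk,w0,w2]
t=0: Δ0=10010 Δ1=10110 Δ2=00110 Δ3=01100 Δ4=00101 Δ5=00100 | 5Δ
t=1: Δ0=00100 Δ1=00000 | 1Δ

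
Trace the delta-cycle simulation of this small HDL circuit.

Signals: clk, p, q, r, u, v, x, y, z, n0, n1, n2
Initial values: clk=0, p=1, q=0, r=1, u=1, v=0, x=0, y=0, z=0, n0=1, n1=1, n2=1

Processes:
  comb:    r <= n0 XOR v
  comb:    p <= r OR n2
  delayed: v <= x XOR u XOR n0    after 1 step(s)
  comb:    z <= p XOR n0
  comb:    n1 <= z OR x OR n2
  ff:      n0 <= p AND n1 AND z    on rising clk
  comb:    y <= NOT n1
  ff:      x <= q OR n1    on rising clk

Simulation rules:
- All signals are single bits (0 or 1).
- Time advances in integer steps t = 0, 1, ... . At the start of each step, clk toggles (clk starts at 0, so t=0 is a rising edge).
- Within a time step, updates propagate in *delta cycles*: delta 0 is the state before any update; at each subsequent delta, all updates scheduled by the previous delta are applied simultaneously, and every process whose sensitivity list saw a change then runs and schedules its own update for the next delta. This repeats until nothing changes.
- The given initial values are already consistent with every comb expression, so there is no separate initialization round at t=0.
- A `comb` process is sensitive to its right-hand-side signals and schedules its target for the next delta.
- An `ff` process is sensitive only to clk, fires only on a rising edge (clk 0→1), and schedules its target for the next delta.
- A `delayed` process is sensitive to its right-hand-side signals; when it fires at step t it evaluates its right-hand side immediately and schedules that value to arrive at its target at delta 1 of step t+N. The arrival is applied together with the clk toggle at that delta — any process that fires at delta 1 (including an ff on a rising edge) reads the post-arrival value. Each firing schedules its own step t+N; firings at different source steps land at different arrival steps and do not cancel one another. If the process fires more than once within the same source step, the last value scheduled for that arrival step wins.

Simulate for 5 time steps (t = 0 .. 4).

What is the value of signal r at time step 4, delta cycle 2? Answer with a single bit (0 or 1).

0

[bits: n1,z,clk,v,q,r,y,u,n0,p,n2,x]
t=0: Δ0=100001011110 Δ1=101001011110 Δ2=101001010111 Δ3=111000010111 | 3Δ
t=1: Δ0=111000010111 Δ1=110000010111 | 1Δ
t=2: Δ0=110000010111 Δ1=111000010111 Δ2=111000011111 Δ3=101001011111 | 3Δ
t=3: Δ0=101001011111 Δ1=100101011111 Δ2=100100011111 | 2Δ
t=4: Δ0=100100011111 Δ1=101100011111 Δ2=101100010111 Δ3=111101010111 | 3Δ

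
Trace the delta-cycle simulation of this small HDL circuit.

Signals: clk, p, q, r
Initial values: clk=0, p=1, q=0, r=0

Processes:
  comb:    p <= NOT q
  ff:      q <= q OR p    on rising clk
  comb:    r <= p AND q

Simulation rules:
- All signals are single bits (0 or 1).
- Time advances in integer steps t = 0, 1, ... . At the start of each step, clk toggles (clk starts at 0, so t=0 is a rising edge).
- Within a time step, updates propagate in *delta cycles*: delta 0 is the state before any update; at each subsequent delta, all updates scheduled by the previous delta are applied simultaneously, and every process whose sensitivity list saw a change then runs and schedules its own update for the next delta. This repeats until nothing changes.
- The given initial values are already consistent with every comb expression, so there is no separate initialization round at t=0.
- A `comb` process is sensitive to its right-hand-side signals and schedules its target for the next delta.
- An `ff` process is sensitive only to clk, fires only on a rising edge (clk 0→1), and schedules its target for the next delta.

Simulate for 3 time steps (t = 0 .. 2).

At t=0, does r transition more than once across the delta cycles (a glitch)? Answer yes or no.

[bits: r,q,clk,p]
t=0: Δ0=0001 Δ1=0011 Δ2=0111 Δ3=1110 Δ4=0110 | 4Δ
t=1: Δ0=0110 Δ1=0100 | 1Δ
t=2: Δ0=0100 Δ1=0110 | 1Δ

yes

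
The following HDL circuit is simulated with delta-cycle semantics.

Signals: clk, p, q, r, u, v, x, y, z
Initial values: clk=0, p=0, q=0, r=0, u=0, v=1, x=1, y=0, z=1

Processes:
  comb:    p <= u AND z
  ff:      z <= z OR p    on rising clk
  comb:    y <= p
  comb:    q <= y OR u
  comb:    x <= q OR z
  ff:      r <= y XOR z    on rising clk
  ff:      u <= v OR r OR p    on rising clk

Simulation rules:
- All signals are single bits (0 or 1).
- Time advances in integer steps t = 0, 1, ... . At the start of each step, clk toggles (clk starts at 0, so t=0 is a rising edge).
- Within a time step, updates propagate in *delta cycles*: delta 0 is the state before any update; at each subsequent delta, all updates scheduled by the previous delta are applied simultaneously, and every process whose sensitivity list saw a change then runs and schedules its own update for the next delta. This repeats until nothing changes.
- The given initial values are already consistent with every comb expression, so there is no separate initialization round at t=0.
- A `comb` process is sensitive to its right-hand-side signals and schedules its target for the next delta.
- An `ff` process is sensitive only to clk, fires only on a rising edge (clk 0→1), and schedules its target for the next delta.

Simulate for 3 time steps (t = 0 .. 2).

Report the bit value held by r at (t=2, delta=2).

0

[bits: q,clk,x,v,p,y,u,r,z]
t=0: Δ0=001100001 Δ1=011100001 Δ2=011100111 Δ3=111110111 Δ4=111111111 | 4Δ
t=1: Δ0=111111111 Δ1=101111111 | 1Δ
t=2: Δ0=101111111 Δ1=111111111 Δ2=111111101 | 2Δ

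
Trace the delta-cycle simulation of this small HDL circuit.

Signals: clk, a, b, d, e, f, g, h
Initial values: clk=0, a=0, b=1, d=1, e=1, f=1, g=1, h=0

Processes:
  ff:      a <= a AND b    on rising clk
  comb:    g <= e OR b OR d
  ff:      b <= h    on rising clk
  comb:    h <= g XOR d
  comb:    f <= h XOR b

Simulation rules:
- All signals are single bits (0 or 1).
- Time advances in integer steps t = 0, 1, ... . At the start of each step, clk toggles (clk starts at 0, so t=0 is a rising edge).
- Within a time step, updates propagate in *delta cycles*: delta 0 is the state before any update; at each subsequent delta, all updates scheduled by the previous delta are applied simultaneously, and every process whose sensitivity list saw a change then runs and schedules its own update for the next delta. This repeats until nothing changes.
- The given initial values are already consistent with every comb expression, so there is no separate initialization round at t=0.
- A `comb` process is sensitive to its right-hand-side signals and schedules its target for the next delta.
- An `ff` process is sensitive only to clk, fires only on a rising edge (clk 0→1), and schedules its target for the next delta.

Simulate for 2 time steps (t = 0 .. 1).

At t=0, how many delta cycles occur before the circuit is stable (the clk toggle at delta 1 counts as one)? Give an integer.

3

t=0 Δ0: f=1 d=1 a=0 b=1 clk=0 h=0 e=1 g=1
  Δ1: clk:0→1
  Δ2: b:1→0
  Δ3: f:1→0
  (3Δ to stable)
t=1 Δ0: f=0 d=1 a=0 b=0 clk=1 h=0 e=1 g=1
  Δ1: clk:1→0
  (1Δ to stable)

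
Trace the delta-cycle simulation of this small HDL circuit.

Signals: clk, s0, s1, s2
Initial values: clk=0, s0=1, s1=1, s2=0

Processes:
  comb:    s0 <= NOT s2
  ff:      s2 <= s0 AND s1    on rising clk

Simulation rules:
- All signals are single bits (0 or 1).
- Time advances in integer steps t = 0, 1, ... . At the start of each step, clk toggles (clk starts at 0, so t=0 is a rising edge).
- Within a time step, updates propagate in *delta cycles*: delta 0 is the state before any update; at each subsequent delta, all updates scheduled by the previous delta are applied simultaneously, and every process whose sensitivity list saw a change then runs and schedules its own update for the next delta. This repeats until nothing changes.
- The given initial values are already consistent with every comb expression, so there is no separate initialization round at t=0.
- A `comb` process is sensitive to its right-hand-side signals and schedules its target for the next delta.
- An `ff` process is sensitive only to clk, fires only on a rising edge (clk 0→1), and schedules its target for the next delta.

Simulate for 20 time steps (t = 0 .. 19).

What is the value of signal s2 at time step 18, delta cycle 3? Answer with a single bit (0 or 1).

0

[bits: s2,s1,s0,clk]
t=0: Δ0=0110 Δ1=0111 Δ2=1111 Δ3=1101 | 3Δ
t=1: Δ0=1101 Δ1=1100 | 1Δ
t=2: Δ0=1100 Δ1=1101 Δ2=0101 Δ3=0111 | 3Δ
t=3: Δ0=0111 Δ1=0110 | 1Δ
t=4: Δ0=0110 Δ1=0111 Δ2=1111 Δ3=1101 | 3Δ
t=5: Δ0=1101 Δ1=1100 | 1Δ
t=6: Δ0=1100 Δ1=1101 Δ2=0101 Δ3=0111 | 3Δ
t=7: Δ0=0111 Δ1=0110 | 1Δ
t=8: Δ0=0110 Δ1=0111 Δ2=1111 Δ3=1101 | 3Δ
t=9: Δ0=1101 Δ1=1100 | 1Δ
t=10: Δ0=1100 Δ1=1101 Δ2=0101 Δ3=0111 | 3Δ
t=11: Δ0=0111 Δ1=0110 | 1Δ
t=12: Δ0=0110 Δ1=0111 Δ2=1111 Δ3=1101 | 3Δ
t=13: Δ0=1101 Δ1=1100 | 1Δ
t=14: Δ0=1100 Δ1=1101 Δ2=0101 Δ3=0111 | 3Δ
t=15: Δ0=0111 Δ1=0110 | 1Δ
t=16: Δ0=0110 Δ1=0111 Δ2=1111 Δ3=1101 | 3Δ
t=17: Δ0=1101 Δ1=1100 | 1Δ
t=18: Δ0=1100 Δ1=1101 Δ2=0101 Δ3=0111 | 3Δ
t=19: Δ0=0111 Δ1=0110 | 1Δ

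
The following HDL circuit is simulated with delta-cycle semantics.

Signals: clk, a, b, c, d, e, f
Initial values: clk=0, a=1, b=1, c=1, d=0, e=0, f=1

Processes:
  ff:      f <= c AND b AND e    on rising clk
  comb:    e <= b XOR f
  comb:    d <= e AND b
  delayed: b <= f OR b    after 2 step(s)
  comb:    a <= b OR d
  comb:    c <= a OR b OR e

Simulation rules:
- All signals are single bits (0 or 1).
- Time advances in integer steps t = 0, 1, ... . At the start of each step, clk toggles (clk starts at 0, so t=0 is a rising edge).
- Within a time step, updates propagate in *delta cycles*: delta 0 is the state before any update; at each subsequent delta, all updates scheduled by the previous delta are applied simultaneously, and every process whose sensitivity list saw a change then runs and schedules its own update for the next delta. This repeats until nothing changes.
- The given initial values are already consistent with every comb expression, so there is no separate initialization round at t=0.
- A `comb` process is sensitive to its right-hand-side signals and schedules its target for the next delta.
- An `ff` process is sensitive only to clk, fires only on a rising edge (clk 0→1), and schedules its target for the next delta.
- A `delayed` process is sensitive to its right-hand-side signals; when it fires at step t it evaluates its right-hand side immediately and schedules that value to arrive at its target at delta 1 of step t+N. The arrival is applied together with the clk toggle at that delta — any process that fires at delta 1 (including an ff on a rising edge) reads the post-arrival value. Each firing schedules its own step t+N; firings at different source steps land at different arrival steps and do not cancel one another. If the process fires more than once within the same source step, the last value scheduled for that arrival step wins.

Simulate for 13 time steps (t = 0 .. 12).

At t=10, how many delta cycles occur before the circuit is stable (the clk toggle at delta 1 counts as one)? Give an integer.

4

t=0 Δ0: b=1 e=0 clk=0 c=1 a=1 f=1 d=0
  Δ1: clk:0→1
  Δ2: f:1→0
  Δ3: e:0→1
  Δ4: d:0→1
  (4Δ to stable)
t=1 Δ0: b=1 e=1 clk=1 c=1 a=1 f=0 d=1
  Δ1: clk:1→0
  (1Δ to stable)
t=2 Δ0: b=1 e=1 clk=0 c=1 a=1 f=0 d=1
  Δ1: clk:0→1
  Δ2: f:0→1
  Δ3: e:1→0
  Δ4: d:1→0
  (4Δ to stable)
t=3 Δ0: b=1 e=0 clk=1 c=1 a=1 f=1 d=0
  Δ1: clk:1→0
  (1Δ to stable)
t=4 Δ0: b=1 e=0 clk=0 c=1 a=1 f=1 d=0
  Δ1: clk:0→1
  Δ2: f:1→0
  Δ3: e:0→1
  Δ4: d:0→1
  (4Δ to stable)
t=5 Δ0: b=1 e=1 clk=1 c=1 a=1 f=0 d=1
  Δ1: clk:1→0
  (1Δ to stable)
t=6 Δ0: b=1 e=1 clk=0 c=1 a=1 f=0 d=1
  Δ1: clk:0→1
  Δ2: f:0→1
  Δ3: e:1→0
  Δ4: d:1→0
  (4Δ to stable)
t=7 Δ0: b=1 e=0 clk=1 c=1 a=1 f=1 d=0
  Δ1: clk:1→0
  (1Δ to stable)
t=8 Δ0: b=1 e=0 clk=0 c=1 a=1 f=1 d=0
  Δ1: clk:0→1
  Δ2: f:1→0
  Δ3: e:0→1
  Δ4: d:0→1
  (4Δ to stable)
t=9 Δ0: b=1 e=1 clk=1 c=1 a=1 f=0 d=1
  Δ1: clk:1→0
  (1Δ to stable)
t=10 Δ0: b=1 e=1 clk=0 c=1 a=1 f=0 d=1
  Δ1: clk:0→1
  Δ2: f:0→1
  Δ3: e:1→0
  Δ4: d:1→0
  (4Δ to stable)
t=11 Δ0: b=1 e=0 clk=1 c=1 a=1 f=1 d=0
  Δ1: clk:1→0
  (1Δ to stable)
t=12 Δ0: b=1 e=0 clk=0 c=1 a=1 f=1 d=0
  Δ1: clk:0→1
  Δ2: f:1→0
  Δ3: e:0→1
  Δ4: d:0→1
  (4Δ to stable)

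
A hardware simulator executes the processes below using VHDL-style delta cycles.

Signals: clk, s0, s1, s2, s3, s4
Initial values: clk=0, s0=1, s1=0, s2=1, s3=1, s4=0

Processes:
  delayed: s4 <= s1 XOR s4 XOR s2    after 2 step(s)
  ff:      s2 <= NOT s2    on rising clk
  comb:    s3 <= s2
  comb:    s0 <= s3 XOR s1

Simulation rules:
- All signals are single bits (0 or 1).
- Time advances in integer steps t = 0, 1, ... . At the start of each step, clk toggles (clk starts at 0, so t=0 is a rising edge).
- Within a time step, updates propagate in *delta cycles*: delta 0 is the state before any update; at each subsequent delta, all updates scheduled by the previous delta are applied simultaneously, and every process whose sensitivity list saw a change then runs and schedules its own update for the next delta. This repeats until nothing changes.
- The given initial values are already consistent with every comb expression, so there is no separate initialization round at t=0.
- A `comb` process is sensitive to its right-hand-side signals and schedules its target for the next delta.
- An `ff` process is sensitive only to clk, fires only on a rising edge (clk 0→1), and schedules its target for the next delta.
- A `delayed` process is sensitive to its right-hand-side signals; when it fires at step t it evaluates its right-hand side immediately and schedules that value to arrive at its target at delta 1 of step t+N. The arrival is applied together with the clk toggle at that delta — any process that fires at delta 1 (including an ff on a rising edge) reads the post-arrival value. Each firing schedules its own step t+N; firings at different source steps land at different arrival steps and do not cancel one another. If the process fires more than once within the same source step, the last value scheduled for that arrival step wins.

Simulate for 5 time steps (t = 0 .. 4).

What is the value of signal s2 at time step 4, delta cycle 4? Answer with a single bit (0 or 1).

t0.Δ0 clk=0 s1=0 s4=0 s2=1 s3=1 s0=1
t0.Δ1 clk=1 s1=0 s4=0 s2=1 s3=1 s0=1
t0.Δ2 clk=1 s1=0 s4=0 s2=0 s3=1 s0=1
t0.Δ3 clk=1 s1=0 s4=0 s2=0 s3=0 s0=1
t0.Δ4 clk=1 s1=0 s4=0 s2=0 s3=0 s0=0
t1.Δ0 clk=1 s1=0 s4=0 s2=0 s3=0 s0=0
t1.Δ1 clk=0 s1=0 s4=0 s2=0 s3=0 s0=0
t2.Δ0 clk=0 s1=0 s4=0 s2=0 s3=0 s0=0
t2.Δ1 clk=1 s1=0 s4=0 s2=0 s3=0 s0=0
t2.Δ2 clk=1 s1=0 s4=0 s2=1 s3=0 s0=0
t2.Δ3 clk=1 s1=0 s4=0 s2=1 s3=1 s0=0
t2.Δ4 clk=1 s1=0 s4=0 s2=1 s3=1 s0=1
t3.Δ0 clk=1 s1=0 s4=0 s2=1 s3=1 s0=1
t3.Δ1 clk=0 s1=0 s4=0 s2=1 s3=1 s0=1
t4.Δ0 clk=0 s1=0 s4=0 s2=1 s3=1 s0=1
t4.Δ1 clk=1 s1=0 s4=1 s2=1 s3=1 s0=1
t4.Δ2 clk=1 s1=0 s4=1 s2=0 s3=1 s0=1
t4.Δ3 clk=1 s1=0 s4=1 s2=0 s3=0 s0=1
t4.Δ4 clk=1 s1=0 s4=1 s2=0 s3=0 s0=0

0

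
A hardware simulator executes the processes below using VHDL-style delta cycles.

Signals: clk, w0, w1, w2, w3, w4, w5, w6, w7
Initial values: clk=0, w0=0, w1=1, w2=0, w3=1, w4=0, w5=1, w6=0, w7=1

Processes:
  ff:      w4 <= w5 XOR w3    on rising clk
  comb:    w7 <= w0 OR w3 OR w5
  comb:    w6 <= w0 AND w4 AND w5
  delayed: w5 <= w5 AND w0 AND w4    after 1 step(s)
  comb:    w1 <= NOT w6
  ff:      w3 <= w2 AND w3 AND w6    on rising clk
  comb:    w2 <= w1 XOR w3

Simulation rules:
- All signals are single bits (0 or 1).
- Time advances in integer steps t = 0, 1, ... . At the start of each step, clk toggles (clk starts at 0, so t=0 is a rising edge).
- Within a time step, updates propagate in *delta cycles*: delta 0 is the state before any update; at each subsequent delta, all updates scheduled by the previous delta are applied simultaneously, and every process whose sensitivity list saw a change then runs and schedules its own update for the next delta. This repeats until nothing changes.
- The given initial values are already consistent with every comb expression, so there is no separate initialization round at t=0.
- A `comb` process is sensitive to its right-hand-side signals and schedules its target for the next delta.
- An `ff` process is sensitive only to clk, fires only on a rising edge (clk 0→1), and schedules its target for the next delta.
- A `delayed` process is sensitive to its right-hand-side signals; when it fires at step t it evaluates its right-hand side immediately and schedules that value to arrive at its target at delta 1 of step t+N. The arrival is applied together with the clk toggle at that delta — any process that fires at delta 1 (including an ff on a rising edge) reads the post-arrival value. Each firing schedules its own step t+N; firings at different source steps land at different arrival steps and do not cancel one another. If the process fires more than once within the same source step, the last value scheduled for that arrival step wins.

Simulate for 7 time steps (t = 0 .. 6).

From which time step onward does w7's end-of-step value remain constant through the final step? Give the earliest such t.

3

t0.Δ0 clk=0 w7=1 w0=0 w3=1 w4=0 w2=0 w5=1 w6=0 w1=1
t0.Δ1 clk=1 w7=1 w0=0 w3=1 w4=0 w2=0 w5=1 w6=0 w1=1
t0.Δ2 clk=1 w7=1 w0=0 w3=0 w4=0 w2=0 w5=1 w6=0 w1=1
t0.Δ3 clk=1 w7=1 w0=0 w3=0 w4=0 w2=1 w5=1 w6=0 w1=1
t1.Δ0 clk=1 w7=1 w0=0 w3=0 w4=0 w2=1 w5=1 w6=0 w1=1
t1.Δ1 clk=0 w7=1 w0=0 w3=0 w4=0 w2=1 w5=1 w6=0 w1=1
t2.Δ0 clk=0 w7=1 w0=0 w3=0 w4=0 w2=1 w5=1 w6=0 w1=1
t2.Δ1 clk=1 w7=1 w0=0 w3=0 w4=0 w2=1 w5=1 w6=0 w1=1
t2.Δ2 clk=1 w7=1 w0=0 w3=0 w4=1 w2=1 w5=1 w6=0 w1=1
t3.Δ0 clk=1 w7=1 w0=0 w3=0 w4=1 w2=1 w5=1 w6=0 w1=1
t3.Δ1 clk=0 w7=1 w0=0 w3=0 w4=1 w2=1 w5=0 w6=0 w1=1
t3.Δ2 clk=0 w7=0 w0=0 w3=0 w4=1 w2=1 w5=0 w6=0 w1=1
t4.Δ0 clk=0 w7=0 w0=0 w3=0 w4=1 w2=1 w5=0 w6=0 w1=1
t4.Δ1 clk=1 w7=0 w0=0 w3=0 w4=1 w2=1 w5=0 w6=0 w1=1
t4.Δ2 clk=1 w7=0 w0=0 w3=0 w4=0 w2=1 w5=0 w6=0 w1=1
t5.Δ0 clk=1 w7=0 w0=0 w3=0 w4=0 w2=1 w5=0 w6=0 w1=1
t5.Δ1 clk=0 w7=0 w0=0 w3=0 w4=0 w2=1 w5=0 w6=0 w1=1
t6.Δ0 clk=0 w7=0 w0=0 w3=0 w4=0 w2=1 w5=0 w6=0 w1=1
t6.Δ1 clk=1 w7=0 w0=0 w3=0 w4=0 w2=1 w5=0 w6=0 w1=1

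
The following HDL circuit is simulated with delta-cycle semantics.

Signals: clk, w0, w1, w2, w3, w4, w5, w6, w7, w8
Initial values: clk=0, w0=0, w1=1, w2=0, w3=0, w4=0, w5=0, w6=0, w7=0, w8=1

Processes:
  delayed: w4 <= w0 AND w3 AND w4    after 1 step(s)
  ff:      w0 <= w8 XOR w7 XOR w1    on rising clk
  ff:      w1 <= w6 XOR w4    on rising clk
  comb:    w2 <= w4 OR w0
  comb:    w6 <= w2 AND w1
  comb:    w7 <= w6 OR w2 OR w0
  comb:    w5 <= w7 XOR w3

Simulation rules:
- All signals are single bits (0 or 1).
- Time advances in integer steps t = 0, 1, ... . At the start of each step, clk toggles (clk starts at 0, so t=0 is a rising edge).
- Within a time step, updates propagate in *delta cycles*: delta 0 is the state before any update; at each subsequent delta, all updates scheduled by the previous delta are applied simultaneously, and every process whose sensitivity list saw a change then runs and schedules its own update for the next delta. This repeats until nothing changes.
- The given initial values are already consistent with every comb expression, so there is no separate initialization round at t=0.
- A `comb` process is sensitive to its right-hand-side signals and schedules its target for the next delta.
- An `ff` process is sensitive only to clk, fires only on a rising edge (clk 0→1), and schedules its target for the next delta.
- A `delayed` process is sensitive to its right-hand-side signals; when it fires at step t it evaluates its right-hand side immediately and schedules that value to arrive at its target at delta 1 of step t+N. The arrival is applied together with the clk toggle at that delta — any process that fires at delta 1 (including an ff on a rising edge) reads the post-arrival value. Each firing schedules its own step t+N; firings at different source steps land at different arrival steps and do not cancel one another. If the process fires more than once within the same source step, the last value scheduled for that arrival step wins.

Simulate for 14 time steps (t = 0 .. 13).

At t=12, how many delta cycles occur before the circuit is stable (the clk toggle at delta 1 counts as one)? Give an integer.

t0.Δ0 w6=0 w7=0 w0=0 clk=0 w4=0 w2=0 w3=0 w1=1 w8=1 w5=0
t0.Δ1 w6=0 w7=0 w0=0 clk=1 w4=0 w2=0 w3=0 w1=1 w8=1 w5=0
t0.Δ2 w6=0 w7=0 w0=0 clk=1 w4=0 w2=0 w3=0 w1=0 w8=1 w5=0
t1.Δ0 w6=0 w7=0 w0=0 clk=1 w4=0 w2=0 w3=0 w1=0 w8=1 w5=0
t1.Δ1 w6=0 w7=0 w0=0 clk=0 w4=0 w2=0 w3=0 w1=0 w8=1 w5=0
t2.Δ0 w6=0 w7=0 w0=0 clk=0 w4=0 w2=0 w3=0 w1=0 w8=1 w5=0
t2.Δ1 w6=0 w7=0 w0=0 clk=1 w4=0 w2=0 w3=0 w1=0 w8=1 w5=0
t2.Δ2 w6=0 w7=0 w0=1 clk=1 w4=0 w2=0 w3=0 w1=0 w8=1 w5=0
t2.Δ3 w6=0 w7=1 w0=1 clk=1 w4=0 w2=1 w3=0 w1=0 w8=1 w5=0
t2.Δ4 w6=0 w7=1 w0=1 clk=1 w4=0 w2=1 w3=0 w1=0 w8=1 w5=1
t3.Δ0 w6=0 w7=1 w0=1 clk=1 w4=0 w2=1 w3=0 w1=0 w8=1 w5=1
t3.Δ1 w6=0 w7=1 w0=1 clk=0 w4=0 w2=1 w3=0 w1=0 w8=1 w5=1
t4.Δ0 w6=0 w7=1 w0=1 clk=0 w4=0 w2=1 w3=0 w1=0 w8=1 w5=1
t4.Δ1 w6=0 w7=1 w0=1 clk=1 w4=0 w2=1 w3=0 w1=0 w8=1 w5=1
t4.Δ2 w6=0 w7=1 w0=0 clk=1 w4=0 w2=1 w3=0 w1=0 w8=1 w5=1
t4.Δ3 w6=0 w7=1 w0=0 clk=1 w4=0 w2=0 w3=0 w1=0 w8=1 w5=1
t4.Δ4 w6=0 w7=0 w0=0 clk=1 w4=0 w2=0 w3=0 w1=0 w8=1 w5=1
t4.Δ5 w6=0 w7=0 w0=0 clk=1 w4=0 w2=0 w3=0 w1=0 w8=1 w5=0
t5.Δ0 w6=0 w7=0 w0=0 clk=1 w4=0 w2=0 w3=0 w1=0 w8=1 w5=0
t5.Δ1 w6=0 w7=0 w0=0 clk=0 w4=0 w2=0 w3=0 w1=0 w8=1 w5=0
t6.Δ0 w6=0 w7=0 w0=0 clk=0 w4=0 w2=0 w3=0 w1=0 w8=1 w5=0
t6.Δ1 w6=0 w7=0 w0=0 clk=1 w4=0 w2=0 w3=0 w1=0 w8=1 w5=0
t6.Δ2 w6=0 w7=0 w0=1 clk=1 w4=0 w2=0 w3=0 w1=0 w8=1 w5=0
t6.Δ3 w6=0 w7=1 w0=1 clk=1 w4=0 w2=1 w3=0 w1=0 w8=1 w5=0
t6.Δ4 w6=0 w7=1 w0=1 clk=1 w4=0 w2=1 w3=0 w1=0 w8=1 w5=1
t7.Δ0 w6=0 w7=1 w0=1 clk=1 w4=0 w2=1 w3=0 w1=0 w8=1 w5=1
t7.Δ1 w6=0 w7=1 w0=1 clk=0 w4=0 w2=1 w3=0 w1=0 w8=1 w5=1
t8.Δ0 w6=0 w7=1 w0=1 clk=0 w4=0 w2=1 w3=0 w1=0 w8=1 w5=1
t8.Δ1 w6=0 w7=1 w0=1 clk=1 w4=0 w2=1 w3=0 w1=0 w8=1 w5=1
t8.Δ2 w6=0 w7=1 w0=0 clk=1 w4=0 w2=1 w3=0 w1=0 w8=1 w5=1
t8.Δ3 w6=0 w7=1 w0=0 clk=1 w4=0 w2=0 w3=0 w1=0 w8=1 w5=1
t8.Δ4 w6=0 w7=0 w0=0 clk=1 w4=0 w2=0 w3=0 w1=0 w8=1 w5=1
t8.Δ5 w6=0 w7=0 w0=0 clk=1 w4=0 w2=0 w3=0 w1=0 w8=1 w5=0
t9.Δ0 w6=0 w7=0 w0=0 clk=1 w4=0 w2=0 w3=0 w1=0 w8=1 w5=0
t9.Δ1 w6=0 w7=0 w0=0 clk=0 w4=0 w2=0 w3=0 w1=0 w8=1 w5=0
t10.Δ0 w6=0 w7=0 w0=0 clk=0 w4=0 w2=0 w3=0 w1=0 w8=1 w5=0
t10.Δ1 w6=0 w7=0 w0=0 clk=1 w4=0 w2=0 w3=0 w1=0 w8=1 w5=0
t10.Δ2 w6=0 w7=0 w0=1 clk=1 w4=0 w2=0 w3=0 w1=0 w8=1 w5=0
t10.Δ3 w6=0 w7=1 w0=1 clk=1 w4=0 w2=1 w3=0 w1=0 w8=1 w5=0
t10.Δ4 w6=0 w7=1 w0=1 clk=1 w4=0 w2=1 w3=0 w1=0 w8=1 w5=1
t11.Δ0 w6=0 w7=1 w0=1 clk=1 w4=0 w2=1 w3=0 w1=0 w8=1 w5=1
t11.Δ1 w6=0 w7=1 w0=1 clk=0 w4=0 w2=1 w3=0 w1=0 w8=1 w5=1
t12.Δ0 w6=0 w7=1 w0=1 clk=0 w4=0 w2=1 w3=0 w1=0 w8=1 w5=1
t12.Δ1 w6=0 w7=1 w0=1 clk=1 w4=0 w2=1 w3=0 w1=0 w8=1 w5=1
t12.Δ2 w6=0 w7=1 w0=0 clk=1 w4=0 w2=1 w3=0 w1=0 w8=1 w5=1
t12.Δ3 w6=0 w7=1 w0=0 clk=1 w4=0 w2=0 w3=0 w1=0 w8=1 w5=1
t12.Δ4 w6=0 w7=0 w0=0 clk=1 w4=0 w2=0 w3=0 w1=0 w8=1 w5=1
t12.Δ5 w6=0 w7=0 w0=0 clk=1 w4=0 w2=0 w3=0 w1=0 w8=1 w5=0
t13.Δ0 w6=0 w7=0 w0=0 clk=1 w4=0 w2=0 w3=0 w1=0 w8=1 w5=0
t13.Δ1 w6=0 w7=0 w0=0 clk=0 w4=0 w2=0 w3=0 w1=0 w8=1 w5=0

5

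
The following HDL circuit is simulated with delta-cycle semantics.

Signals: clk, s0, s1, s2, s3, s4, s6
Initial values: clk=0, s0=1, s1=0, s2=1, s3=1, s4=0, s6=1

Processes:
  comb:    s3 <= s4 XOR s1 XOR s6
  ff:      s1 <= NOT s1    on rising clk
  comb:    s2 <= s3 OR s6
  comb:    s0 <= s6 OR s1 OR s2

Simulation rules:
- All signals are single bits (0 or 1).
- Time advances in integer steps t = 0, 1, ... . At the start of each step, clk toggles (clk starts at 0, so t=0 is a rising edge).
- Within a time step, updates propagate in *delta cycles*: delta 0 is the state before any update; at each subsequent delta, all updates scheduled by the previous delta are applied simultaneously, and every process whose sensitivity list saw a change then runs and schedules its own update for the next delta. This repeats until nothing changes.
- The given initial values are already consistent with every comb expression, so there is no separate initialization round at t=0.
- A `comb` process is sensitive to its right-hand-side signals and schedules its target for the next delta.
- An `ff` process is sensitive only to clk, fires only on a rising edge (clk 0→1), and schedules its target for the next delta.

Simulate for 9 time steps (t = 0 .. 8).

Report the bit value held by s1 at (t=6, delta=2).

[bits: s1,s6,s0,s3,s2,s4,clk]
t=0: Δ0=0111100 Δ1=0111101 Δ2=1111101 Δ3=1110101 | 3Δ
t=1: Δ0=1110101 Δ1=1110100 | 1Δ
t=2: Δ0=1110100 Δ1=1110101 Δ2=0110101 Δ3=0111101 | 3Δ
t=3: Δ0=0111101 Δ1=0111100 | 1Δ
t=4: Δ0=0111100 Δ1=0111101 Δ2=1111101 Δ3=1110101 | 3Δ
t=5: Δ0=1110101 Δ1=1110100 | 1Δ
t=6: Δ0=1110100 Δ1=1110101 Δ2=0110101 Δ3=0111101 | 3Δ
t=7: Δ0=0111101 Δ1=0111100 | 1Δ
t=8: Δ0=0111100 Δ1=0111101 Δ2=1111101 Δ3=1110101 | 3Δ

0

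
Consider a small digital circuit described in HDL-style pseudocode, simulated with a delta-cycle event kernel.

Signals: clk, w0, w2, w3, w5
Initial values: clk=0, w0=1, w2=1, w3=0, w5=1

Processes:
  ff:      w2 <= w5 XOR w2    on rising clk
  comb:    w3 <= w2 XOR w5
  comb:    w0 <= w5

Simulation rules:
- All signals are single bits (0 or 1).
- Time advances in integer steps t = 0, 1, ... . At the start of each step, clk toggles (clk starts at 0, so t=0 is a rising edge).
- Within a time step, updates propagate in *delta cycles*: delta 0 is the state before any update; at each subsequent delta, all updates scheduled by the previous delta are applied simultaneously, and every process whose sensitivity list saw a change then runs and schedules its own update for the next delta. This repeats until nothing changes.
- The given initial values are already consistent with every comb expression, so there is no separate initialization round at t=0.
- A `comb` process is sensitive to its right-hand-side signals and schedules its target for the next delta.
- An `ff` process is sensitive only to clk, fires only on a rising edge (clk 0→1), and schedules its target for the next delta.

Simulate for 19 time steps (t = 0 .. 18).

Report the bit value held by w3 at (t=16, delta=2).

t0.Δ0 w0=1 clk=0 w2=1 w3=0 w5=1
t0.Δ1 w0=1 clk=1 w2=1 w3=0 w5=1
t0.Δ2 w0=1 clk=1 w2=0 w3=0 w5=1
t0.Δ3 w0=1 clk=1 w2=0 w3=1 w5=1
t1.Δ0 w0=1 clk=1 w2=0 w3=1 w5=1
t1.Δ1 w0=1 clk=0 w2=0 w3=1 w5=1
t2.Δ0 w0=1 clk=0 w2=0 w3=1 w5=1
t2.Δ1 w0=1 clk=1 w2=0 w3=1 w5=1
t2.Δ2 w0=1 clk=1 w2=1 w3=1 w5=1
t2.Δ3 w0=1 clk=1 w2=1 w3=0 w5=1
t3.Δ0 w0=1 clk=1 w2=1 w3=0 w5=1
t3.Δ1 w0=1 clk=0 w2=1 w3=0 w5=1
t4.Δ0 w0=1 clk=0 w2=1 w3=0 w5=1
t4.Δ1 w0=1 clk=1 w2=1 w3=0 w5=1
t4.Δ2 w0=1 clk=1 w2=0 w3=0 w5=1
t4.Δ3 w0=1 clk=1 w2=0 w3=1 w5=1
t5.Δ0 w0=1 clk=1 w2=0 w3=1 w5=1
t5.Δ1 w0=1 clk=0 w2=0 w3=1 w5=1
t6.Δ0 w0=1 clk=0 w2=0 w3=1 w5=1
t6.Δ1 w0=1 clk=1 w2=0 w3=1 w5=1
t6.Δ2 w0=1 clk=1 w2=1 w3=1 w5=1
t6.Δ3 w0=1 clk=1 w2=1 w3=0 w5=1
t7.Δ0 w0=1 clk=1 w2=1 w3=0 w5=1
t7.Δ1 w0=1 clk=0 w2=1 w3=0 w5=1
t8.Δ0 w0=1 clk=0 w2=1 w3=0 w5=1
t8.Δ1 w0=1 clk=1 w2=1 w3=0 w5=1
t8.Δ2 w0=1 clk=1 w2=0 w3=0 w5=1
t8.Δ3 w0=1 clk=1 w2=0 w3=1 w5=1
t9.Δ0 w0=1 clk=1 w2=0 w3=1 w5=1
t9.Δ1 w0=1 clk=0 w2=0 w3=1 w5=1
t10.Δ0 w0=1 clk=0 w2=0 w3=1 w5=1
t10.Δ1 w0=1 clk=1 w2=0 w3=1 w5=1
t10.Δ2 w0=1 clk=1 w2=1 w3=1 w5=1
t10.Δ3 w0=1 clk=1 w2=1 w3=0 w5=1
t11.Δ0 w0=1 clk=1 w2=1 w3=0 w5=1
t11.Δ1 w0=1 clk=0 w2=1 w3=0 w5=1
t12.Δ0 w0=1 clk=0 w2=1 w3=0 w5=1
t12.Δ1 w0=1 clk=1 w2=1 w3=0 w5=1
t12.Δ2 w0=1 clk=1 w2=0 w3=0 w5=1
t12.Δ3 w0=1 clk=1 w2=0 w3=1 w5=1
t13.Δ0 w0=1 clk=1 w2=0 w3=1 w5=1
t13.Δ1 w0=1 clk=0 w2=0 w3=1 w5=1
t14.Δ0 w0=1 clk=0 w2=0 w3=1 w5=1
t14.Δ1 w0=1 clk=1 w2=0 w3=1 w5=1
t14.Δ2 w0=1 clk=1 w2=1 w3=1 w5=1
t14.Δ3 w0=1 clk=1 w2=1 w3=0 w5=1
t15.Δ0 w0=1 clk=1 w2=1 w3=0 w5=1
t15.Δ1 w0=1 clk=0 w2=1 w3=0 w5=1
t16.Δ0 w0=1 clk=0 w2=1 w3=0 w5=1
t16.Δ1 w0=1 clk=1 w2=1 w3=0 w5=1
t16.Δ2 w0=1 clk=1 w2=0 w3=0 w5=1
t16.Δ3 w0=1 clk=1 w2=0 w3=1 w5=1
t17.Δ0 w0=1 clk=1 w2=0 w3=1 w5=1
t17.Δ1 w0=1 clk=0 w2=0 w3=1 w5=1
t18.Δ0 w0=1 clk=0 w2=0 w3=1 w5=1
t18.Δ1 w0=1 clk=1 w2=0 w3=1 w5=1
t18.Δ2 w0=1 clk=1 w2=1 w3=1 w5=1
t18.Δ3 w0=1 clk=1 w2=1 w3=0 w5=1

0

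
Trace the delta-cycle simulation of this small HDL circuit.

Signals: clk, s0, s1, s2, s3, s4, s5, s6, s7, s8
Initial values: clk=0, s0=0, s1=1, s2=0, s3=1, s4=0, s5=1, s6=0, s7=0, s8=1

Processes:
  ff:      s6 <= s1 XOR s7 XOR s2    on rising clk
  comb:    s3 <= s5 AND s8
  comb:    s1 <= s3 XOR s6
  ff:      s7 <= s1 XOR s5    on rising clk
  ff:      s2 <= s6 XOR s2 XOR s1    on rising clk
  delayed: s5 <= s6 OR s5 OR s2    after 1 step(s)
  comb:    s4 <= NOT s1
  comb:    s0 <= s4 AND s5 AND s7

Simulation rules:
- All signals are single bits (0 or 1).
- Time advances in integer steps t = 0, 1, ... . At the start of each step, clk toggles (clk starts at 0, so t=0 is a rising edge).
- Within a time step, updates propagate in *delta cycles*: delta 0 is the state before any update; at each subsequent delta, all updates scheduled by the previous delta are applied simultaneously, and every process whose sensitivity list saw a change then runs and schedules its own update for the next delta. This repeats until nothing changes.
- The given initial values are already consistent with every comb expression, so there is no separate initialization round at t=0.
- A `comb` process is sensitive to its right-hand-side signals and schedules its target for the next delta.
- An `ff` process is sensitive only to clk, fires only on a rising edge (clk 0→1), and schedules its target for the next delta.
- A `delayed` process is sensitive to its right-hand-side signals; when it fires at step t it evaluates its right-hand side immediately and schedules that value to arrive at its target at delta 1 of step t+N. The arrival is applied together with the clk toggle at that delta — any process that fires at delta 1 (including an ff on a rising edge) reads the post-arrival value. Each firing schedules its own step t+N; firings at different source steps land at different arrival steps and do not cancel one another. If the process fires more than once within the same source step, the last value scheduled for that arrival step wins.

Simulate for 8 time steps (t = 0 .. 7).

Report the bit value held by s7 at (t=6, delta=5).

t=0 Δ0: s4=0 clk=0 s2=0 s5=1 s8=1 s7=0 s1=1 s0=0 s3=1 s6=0
  Δ1: clk:0→1
  Δ2: s2:0→1, s6:0→1
  Δ3: s1:1→0
  Δ4: s4:0→1
  (4Δ to stable)
t=1 Δ0: s4=1 clk=1 s2=1 s5=1 s8=1 s7=0 s1=0 s0=0 s3=1 s6=1
  Δ1: clk:1→0
  (1Δ to stable)
t=2 Δ0: s4=1 clk=0 s2=1 s5=1 s8=1 s7=0 s1=0 s0=0 s3=1 s6=1
  Δ1: clk:0→1
  Δ2: s2:1→0, s7:0→1
  Δ3: s0:0→1
  (3Δ to stable)
t=3 Δ0: s4=1 clk=1 s2=0 s5=1 s8=1 s7=1 s1=0 s0=1 s3=1 s6=1
  Δ1: clk:1→0
  (1Δ to stable)
t=4 Δ0: s4=1 clk=0 s2=0 s5=1 s8=1 s7=1 s1=0 s0=1 s3=1 s6=1
  Δ1: clk:0→1
  Δ2: s2:0→1
  (2Δ to stable)
t=5 Δ0: s4=1 clk=1 s2=1 s5=1 s8=1 s7=1 s1=0 s0=1 s3=1 s6=1
  Δ1: clk:1→0
  (1Δ to stable)
t=6 Δ0: s4=1 clk=0 s2=1 s5=1 s8=1 s7=1 s1=0 s0=1 s3=1 s6=1
  Δ1: clk:0→1
  Δ2: s2:1→0, s6:1→0
  Δ3: s1:0→1
  Δ4: s4:1→0
  Δ5: s0:1→0
  (5Δ to stable)
t=7 Δ0: s4=0 clk=1 s2=0 s5=1 s8=1 s7=1 s1=1 s0=0 s3=1 s6=0
  Δ1: clk:1→0
  (1Δ to stable)

1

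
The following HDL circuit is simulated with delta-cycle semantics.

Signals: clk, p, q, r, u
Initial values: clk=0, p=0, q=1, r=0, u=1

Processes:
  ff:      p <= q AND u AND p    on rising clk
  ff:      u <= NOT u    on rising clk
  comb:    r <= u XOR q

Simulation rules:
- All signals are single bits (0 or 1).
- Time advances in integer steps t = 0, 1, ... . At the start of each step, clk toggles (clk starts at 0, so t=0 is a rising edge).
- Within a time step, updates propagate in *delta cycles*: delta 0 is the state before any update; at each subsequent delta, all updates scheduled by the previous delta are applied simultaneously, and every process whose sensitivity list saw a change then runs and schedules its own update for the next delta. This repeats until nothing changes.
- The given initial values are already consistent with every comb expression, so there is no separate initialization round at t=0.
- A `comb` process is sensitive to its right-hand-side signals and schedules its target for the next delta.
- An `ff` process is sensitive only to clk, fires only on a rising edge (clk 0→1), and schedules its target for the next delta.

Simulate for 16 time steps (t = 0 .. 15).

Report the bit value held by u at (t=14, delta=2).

[bits: clk,r,p,q,u]
t=0: Δ0=00011 Δ1=10011 Δ2=10010 Δ3=11010 | 3Δ
t=1: Δ0=11010 Δ1=01010 | 1Δ
t=2: Δ0=01010 Δ1=11010 Δ2=11011 Δ3=10011 | 3Δ
t=3: Δ0=10011 Δ1=00011 | 1Δ
t=4: Δ0=00011 Δ1=10011 Δ2=10010 Δ3=11010 | 3Δ
t=5: Δ0=11010 Δ1=01010 | 1Δ
t=6: Δ0=01010 Δ1=11010 Δ2=11011 Δ3=10011 | 3Δ
t=7: Δ0=10011 Δ1=00011 | 1Δ
t=8: Δ0=00011 Δ1=10011 Δ2=10010 Δ3=11010 | 3Δ
t=9: Δ0=11010 Δ1=01010 | 1Δ
t=10: Δ0=01010 Δ1=11010 Δ2=11011 Δ3=10011 | 3Δ
t=11: Δ0=10011 Δ1=00011 | 1Δ
t=12: Δ0=00011 Δ1=10011 Δ2=10010 Δ3=11010 | 3Δ
t=13: Δ0=11010 Δ1=01010 | 1Δ
t=14: Δ0=01010 Δ1=11010 Δ2=11011 Δ3=10011 | 3Δ
t=15: Δ0=10011 Δ1=00011 | 1Δ

1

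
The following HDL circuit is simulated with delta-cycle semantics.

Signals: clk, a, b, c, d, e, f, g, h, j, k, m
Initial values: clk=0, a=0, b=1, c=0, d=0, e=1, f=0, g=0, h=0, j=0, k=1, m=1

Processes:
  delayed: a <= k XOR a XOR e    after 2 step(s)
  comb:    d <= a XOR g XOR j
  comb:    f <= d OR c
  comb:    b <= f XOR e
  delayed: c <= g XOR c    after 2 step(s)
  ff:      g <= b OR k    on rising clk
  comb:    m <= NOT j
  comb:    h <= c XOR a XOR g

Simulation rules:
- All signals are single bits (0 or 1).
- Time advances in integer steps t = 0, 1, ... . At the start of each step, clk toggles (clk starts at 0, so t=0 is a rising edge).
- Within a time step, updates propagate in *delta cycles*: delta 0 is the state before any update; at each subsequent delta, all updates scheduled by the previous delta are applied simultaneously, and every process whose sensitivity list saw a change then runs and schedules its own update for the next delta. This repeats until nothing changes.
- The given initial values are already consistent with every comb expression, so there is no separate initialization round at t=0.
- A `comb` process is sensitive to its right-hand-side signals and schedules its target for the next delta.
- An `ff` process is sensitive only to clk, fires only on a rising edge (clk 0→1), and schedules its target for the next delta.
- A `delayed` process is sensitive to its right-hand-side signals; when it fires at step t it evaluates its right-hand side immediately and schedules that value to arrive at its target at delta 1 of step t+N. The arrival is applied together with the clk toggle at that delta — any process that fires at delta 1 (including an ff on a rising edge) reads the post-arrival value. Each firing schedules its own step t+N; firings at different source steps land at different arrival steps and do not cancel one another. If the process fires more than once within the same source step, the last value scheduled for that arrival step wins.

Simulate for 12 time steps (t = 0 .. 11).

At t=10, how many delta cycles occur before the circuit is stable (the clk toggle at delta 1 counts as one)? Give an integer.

t=0 Δ0: d=0 h=0 j=0 f=0 c=0 g=0 m=1 a=0 k=1 b=1 e=1 clk=0
  Δ1: clk:0→1
  Δ2: g:0→1
  Δ3: d:0→1, h:0→1
  Δ4: f:0→1
  Δ5: b:1→0
  (5Δ to stable)
t=1 Δ0: d=1 h=1 j=0 f=1 c=0 g=1 m=1 a=0 k=1 b=0 e=1 clk=1
  Δ1: clk:1→0
  (1Δ to stable)
t=2 Δ0: d=1 h=1 j=0 f=1 c=0 g=1 m=1 a=0 k=1 b=0 e=1 clk=0
  Δ1: c:0→1, clk:0→1
  Δ2: h:1→0
  (2Δ to stable)
t=3 Δ0: d=1 h=0 j=0 f=1 c=1 g=1 m=1 a=0 k=1 b=0 e=1 clk=1
  Δ1: clk:1→0
  (1Δ to stable)
t=4 Δ0: d=1 h=0 j=0 f=1 c=1 g=1 m=1 a=0 k=1 b=0 e=1 clk=0
  Δ1: c:1→0, clk:0→1
  Δ2: h:0→1
  (2Δ to stable)
t=5 Δ0: d=1 h=1 j=0 f=1 c=0 g=1 m=1 a=0 k=1 b=0 e=1 clk=1
  Δ1: clk:1→0
  (1Δ to stable)
t=6 Δ0: d=1 h=1 j=0 f=1 c=0 g=1 m=1 a=0 k=1 b=0 e=1 clk=0
  Δ1: c:0→1, clk:0→1
  Δ2: h:1→0
  (2Δ to stable)
t=7 Δ0: d=1 h=0 j=0 f=1 c=1 g=1 m=1 a=0 k=1 b=0 e=1 clk=1
  Δ1: clk:1→0
  (1Δ to stable)
t=8 Δ0: d=1 h=0 j=0 f=1 c=1 g=1 m=1 a=0 k=1 b=0 e=1 clk=0
  Δ1: c:1→0, clk:0→1
  Δ2: h:0→1
  (2Δ to stable)
t=9 Δ0: d=1 h=1 j=0 f=1 c=0 g=1 m=1 a=0 k=1 b=0 e=1 clk=1
  Δ1: clk:1→0
  (1Δ to stable)
t=10 Δ0: d=1 h=1 j=0 f=1 c=0 g=1 m=1 a=0 k=1 b=0 e=1 clk=0
  Δ1: c:0→1, clk:0→1
  Δ2: h:1→0
  (2Δ to stable)
t=11 Δ0: d=1 h=0 j=0 f=1 c=1 g=1 m=1 a=0 k=1 b=0 e=1 clk=1
  Δ1: clk:1→0
  (1Δ to stable)

2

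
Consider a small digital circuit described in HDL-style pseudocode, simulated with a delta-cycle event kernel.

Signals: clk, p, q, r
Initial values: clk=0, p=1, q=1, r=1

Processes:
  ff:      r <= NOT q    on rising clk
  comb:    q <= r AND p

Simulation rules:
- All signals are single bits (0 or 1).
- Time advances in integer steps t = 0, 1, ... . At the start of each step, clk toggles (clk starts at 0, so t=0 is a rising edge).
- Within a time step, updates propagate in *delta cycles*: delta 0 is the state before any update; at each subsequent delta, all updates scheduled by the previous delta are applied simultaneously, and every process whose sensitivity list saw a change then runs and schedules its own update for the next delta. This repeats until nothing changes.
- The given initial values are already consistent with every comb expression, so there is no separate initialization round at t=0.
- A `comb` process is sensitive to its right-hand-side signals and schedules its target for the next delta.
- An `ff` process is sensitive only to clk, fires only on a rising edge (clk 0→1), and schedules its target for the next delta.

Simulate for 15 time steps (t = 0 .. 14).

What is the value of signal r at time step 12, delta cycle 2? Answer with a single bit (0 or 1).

t0.Δ0 r=1 p=1 q=1 clk=0
t0.Δ1 r=1 p=1 q=1 clk=1
t0.Δ2 r=0 p=1 q=1 clk=1
t0.Δ3 r=0 p=1 q=0 clk=1
t1.Δ0 r=0 p=1 q=0 clk=1
t1.Δ1 r=0 p=1 q=0 clk=0
t2.Δ0 r=0 p=1 q=0 clk=0
t2.Δ1 r=0 p=1 q=0 clk=1
t2.Δ2 r=1 p=1 q=0 clk=1
t2.Δ3 r=1 p=1 q=1 clk=1
t3.Δ0 r=1 p=1 q=1 clk=1
t3.Δ1 r=1 p=1 q=1 clk=0
t4.Δ0 r=1 p=1 q=1 clk=0
t4.Δ1 r=1 p=1 q=1 clk=1
t4.Δ2 r=0 p=1 q=1 clk=1
t4.Δ3 r=0 p=1 q=0 clk=1
t5.Δ0 r=0 p=1 q=0 clk=1
t5.Δ1 r=0 p=1 q=0 clk=0
t6.Δ0 r=0 p=1 q=0 clk=0
t6.Δ1 r=0 p=1 q=0 clk=1
t6.Δ2 r=1 p=1 q=0 clk=1
t6.Δ3 r=1 p=1 q=1 clk=1
t7.Δ0 r=1 p=1 q=1 clk=1
t7.Δ1 r=1 p=1 q=1 clk=0
t8.Δ0 r=1 p=1 q=1 clk=0
t8.Δ1 r=1 p=1 q=1 clk=1
t8.Δ2 r=0 p=1 q=1 clk=1
t8.Δ3 r=0 p=1 q=0 clk=1
t9.Δ0 r=0 p=1 q=0 clk=1
t9.Δ1 r=0 p=1 q=0 clk=0
t10.Δ0 r=0 p=1 q=0 clk=0
t10.Δ1 r=0 p=1 q=0 clk=1
t10.Δ2 r=1 p=1 q=0 clk=1
t10.Δ3 r=1 p=1 q=1 clk=1
t11.Δ0 r=1 p=1 q=1 clk=1
t11.Δ1 r=1 p=1 q=1 clk=0
t12.Δ0 r=1 p=1 q=1 clk=0
t12.Δ1 r=1 p=1 q=1 clk=1
t12.Δ2 r=0 p=1 q=1 clk=1
t12.Δ3 r=0 p=1 q=0 clk=1
t13.Δ0 r=0 p=1 q=0 clk=1
t13.Δ1 r=0 p=1 q=0 clk=0
t14.Δ0 r=0 p=1 q=0 clk=0
t14.Δ1 r=0 p=1 q=0 clk=1
t14.Δ2 r=1 p=1 q=0 clk=1
t14.Δ3 r=1 p=1 q=1 clk=1

0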